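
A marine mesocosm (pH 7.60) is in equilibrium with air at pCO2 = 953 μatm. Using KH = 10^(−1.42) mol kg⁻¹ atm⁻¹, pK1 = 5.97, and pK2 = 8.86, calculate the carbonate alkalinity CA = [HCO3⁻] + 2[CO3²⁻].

[CO2*] = KH · pCO2 = 10^(−1.42) × 953×10^-6 = 3.623×10^-5 mol/kg
α₀ = 1/(1 + K1/[H⁺] + K1K2/[H⁺]²) = 1/(1 + 10^+1.63 + 10^+0.37) = 0.02174
DIC = [CO2*]/α₀ = 3.623×10^-5 / 0.02174 = 1.667 mmol/kg
CA = (α₁ + 2α₂)·DIC = (0.9273 + 2×0.05096) × 1.667 = 1.72 mmol/kg

CA = 1.72 mmol/kg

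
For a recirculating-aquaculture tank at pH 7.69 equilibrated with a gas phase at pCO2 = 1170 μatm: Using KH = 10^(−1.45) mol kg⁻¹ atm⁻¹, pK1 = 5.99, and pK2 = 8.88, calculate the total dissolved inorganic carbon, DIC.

[CO2*] = KH · pCO2 = 10^(−1.45) × 1170×10^-6 = 4.151×10^-5 mol/kg
α₀ = 1/(1 + K1/[H⁺] + K1K2/[H⁺]²) = 1/(1 + 10^+1.70 + 10^+0.51) = 0.01840
DIC = [CO2*]/α₀ = 4.151×10^-5 / 0.01840 = 2.26 mmol/kg

DIC = 2.26 mmol/kg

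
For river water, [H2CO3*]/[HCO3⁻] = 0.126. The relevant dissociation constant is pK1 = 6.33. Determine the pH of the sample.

pH = 7.23

From K1 = [H⁺][HCO3⁻]/[H2CO3*]:  pH = pK1 − log₁₀([H2CO3*]/[HCO3⁻])
log₁₀(0.126) = -0.900
pH = 6.33 − (-0.900) = 7.23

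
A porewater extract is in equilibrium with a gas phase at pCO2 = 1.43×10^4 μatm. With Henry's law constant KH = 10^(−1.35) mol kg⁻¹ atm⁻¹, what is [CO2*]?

KH = 10^(−1.35) = 4.467×10^-2 mol kg⁻¹ atm⁻¹
[CO2*] = KH · pCO2 = 4.467×10^-2 × 1.43×10^4×10^-6 atm = 6.39×10^-4 mol/kg

[CO2*] = 639 μmol/kg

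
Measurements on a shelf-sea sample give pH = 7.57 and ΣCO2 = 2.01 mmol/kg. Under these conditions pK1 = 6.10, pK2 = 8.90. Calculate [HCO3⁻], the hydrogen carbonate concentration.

[HCO3⁻] = 1.86 mmol/kg

α₁ = 1 / (1 + [H⁺]/K1 + K2/[H⁺]) = 1 / (1 + 10^-1.47 + 10^-1.33)
   = 1 / (1 + 0.033884 + 0.046774) = 1/1.0807 = 0.9254
[HCO3⁻] = α₁ × DIC = 0.9254 × 2.01 = 1.86 mmol/kg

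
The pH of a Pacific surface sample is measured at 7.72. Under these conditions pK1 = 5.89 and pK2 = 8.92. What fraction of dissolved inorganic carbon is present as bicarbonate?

α₁ = 1 / (1 + [H⁺]/K1 + K2/[H⁺]) = 1 / (1 + 10^-1.83 + 10^-1.20)
   = 1 / (1 + 0.014791 + 0.063096) = 1/1.0779 = 0.9277

α₁ = 0.928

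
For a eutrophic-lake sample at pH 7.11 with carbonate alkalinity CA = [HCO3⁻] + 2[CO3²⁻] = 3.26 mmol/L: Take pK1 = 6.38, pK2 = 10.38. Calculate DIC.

DIC = 3.86 mmol/L

CA = [HCO3⁻] + 2[CO3²⁻] = (α₁ + 2α₂)·DIC
At pH 7.11: [H⁺]/K1 = 10^-0.73 = 0.18621, K2/[H⁺] = 10^-3.27 = 0.00053703
α₁ = 1/(1 + 0.18621 + 0.00053703) = 1/1.1867 = 0.8426; α₂ = α₁·K2/[H⁺] = 0.0004525
α₁ + 2α₂ = 0.8435
DIC = CA / (α₁ + 2α₂) = 3.26 / 0.8435 = 3.86 mmol/L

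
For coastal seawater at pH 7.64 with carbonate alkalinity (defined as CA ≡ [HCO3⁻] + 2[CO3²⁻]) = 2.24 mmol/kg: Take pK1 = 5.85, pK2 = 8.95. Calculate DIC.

CA = [HCO3⁻] + 2[CO3²⁻] = (α₁ + 2α₂)·DIC
At pH 7.64: [H⁺]/K1 = 10^-1.79 = 0.016218, K2/[H⁺] = 10^-1.31 = 0.048978
α₁ = 1/(1 + 0.016218 + 0.048978) = 1/1.0652 = 0.9388; α₂ = α₁·K2/[H⁺] = 0.04598
α₁ + 2α₂ = 1.0308
DIC = CA / (α₁ + 2α₂) = 2.24 / 1.0308 = 2.17 mmol/kg

DIC = 2.17 mmol/kg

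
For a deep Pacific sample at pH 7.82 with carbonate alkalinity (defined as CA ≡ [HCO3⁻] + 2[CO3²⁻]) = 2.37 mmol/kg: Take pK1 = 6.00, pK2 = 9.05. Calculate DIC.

DIC = 2.28 mmol/kg

CA = [HCO3⁻] + 2[CO3²⁻] = (α₁ + 2α₂)·DIC
At pH 7.82: [H⁺]/K1 = 10^-1.82 = 0.015136, K2/[H⁺] = 10^-1.23 = 0.058884
α₁ = 1/(1 + 0.015136 + 0.058884) = 1/1.0740 = 0.9311; α₂ = α₁·K2/[H⁺] = 0.05483
α₁ + 2α₂ = 1.0407
DIC = CA / (α₁ + 2α₂) = 2.37 / 1.0407 = 2.28 mmol/kg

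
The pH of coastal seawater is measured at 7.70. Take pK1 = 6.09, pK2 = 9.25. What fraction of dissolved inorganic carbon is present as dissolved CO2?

α₀ = 0.0233

α₀ = 1 / (1 + K1/[H⁺] + K1K2/[H⁺]²) = 1 / (1 + 10^+1.61 + 10^+0.06)
   = 1 / (1 + 40.738 + 1.1482) = 1/42.886 = 0.02332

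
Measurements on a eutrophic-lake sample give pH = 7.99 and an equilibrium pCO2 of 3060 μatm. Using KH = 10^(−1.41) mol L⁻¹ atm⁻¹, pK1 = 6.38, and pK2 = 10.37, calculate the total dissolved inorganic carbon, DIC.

[CO2*] = KH · pCO2 = 10^(−1.41) × 3060×10^-6 = 1.190×10^-4 mol/L
α₀ = 1/(1 + K1/[H⁺] + K1K2/[H⁺]²) = 1/(1 + 10^+1.61 + 10^-0.77) = 0.02386
DIC = [CO2*]/α₀ = 1.190×10^-4 / 0.02386 = 4.99 mmol/L

DIC = 4.99 mmol/L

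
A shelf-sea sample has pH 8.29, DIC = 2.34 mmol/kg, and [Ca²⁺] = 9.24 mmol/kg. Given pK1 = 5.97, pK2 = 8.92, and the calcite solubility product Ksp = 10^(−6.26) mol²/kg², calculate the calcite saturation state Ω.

Ω = 7.44

α₂ = 1 / (1 + [H⁺]/K2 + [H⁺]²/(K1K2)) = 1 / (1 + 10^+0.63 + 10^-1.69)
   = 1 / (1 + 4.2658 + 0.020417) = 1/5.2862 = 0.1892
[CO3²⁻] = α₂ × DIC = 0.1892 × 2.34 = 0.4427 mmol/kg
Ksp = 10^(−6.26) = 5.495×10^-7
Ω = [Ca²⁺][CO3²⁻]/Ksp = (9.24×10^-3)(4.427×10^-4) / 5.495×10^-7 = 7.44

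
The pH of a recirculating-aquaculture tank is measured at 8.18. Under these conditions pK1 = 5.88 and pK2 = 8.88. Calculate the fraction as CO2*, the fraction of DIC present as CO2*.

α₀ = 1 / (1 + K1/[H⁺] + K1K2/[H⁺]²) = 1 / (1 + 10^+2.30 + 10^+1.60)
   = 1 / (1 + 199.53 + 39.811) = 1/240.34 = 0.004161

α₀ = 0.00416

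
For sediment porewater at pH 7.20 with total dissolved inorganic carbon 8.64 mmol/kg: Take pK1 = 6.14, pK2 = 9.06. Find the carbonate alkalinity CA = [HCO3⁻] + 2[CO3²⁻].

CA = [HCO3⁻] + 2[CO3²⁻] = (α₁ + 2α₂)·DIC
At pH 7.20: [H⁺]/K1 = 10^-1.06 = 0.087096, K2/[H⁺] = 10^-1.86 = 0.013804
α₁ = 1/(1 + 0.087096 + 0.013804) = 1/1.1009 = 0.9083; α₂ = α₁·K2/[H⁺] = 0.01254
α₁ + 2α₂ = 0.9334
CA = 0.9334 × 8.64 = 8.06 mmol/kg

CA = 8.06 mmol/kg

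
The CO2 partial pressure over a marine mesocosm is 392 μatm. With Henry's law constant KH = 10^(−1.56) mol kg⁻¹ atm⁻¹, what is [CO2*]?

KH = 10^(−1.56) = 2.754×10^-2 mol kg⁻¹ atm⁻¹
[CO2*] = KH · pCO2 = 2.754×10^-2 × 392×10^-6 atm = 1.08×10^-5 mol/kg

[CO2*] = 10.8 μmol/kg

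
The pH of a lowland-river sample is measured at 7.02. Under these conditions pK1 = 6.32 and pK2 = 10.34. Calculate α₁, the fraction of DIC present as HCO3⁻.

α₁ = 1 / (1 + [H⁺]/K1 + K2/[H⁺]) = 1 / (1 + 10^-0.70 + 10^-3.32)
   = 1 / (1 + 0.19953 + 0.00047863) = 1/1.2000 = 0.8333

α₁ = 0.833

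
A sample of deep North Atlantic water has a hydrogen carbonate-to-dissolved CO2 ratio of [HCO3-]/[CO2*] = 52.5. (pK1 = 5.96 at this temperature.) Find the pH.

From K1 = [H⁺][HCO3-]/[CO2*]:  pH = pK1 + log₁₀([HCO3-]/[CO2*])
log₁₀(52.5) = +1.720
pH = 5.96 + (+1.720) = 7.68

pH = 7.68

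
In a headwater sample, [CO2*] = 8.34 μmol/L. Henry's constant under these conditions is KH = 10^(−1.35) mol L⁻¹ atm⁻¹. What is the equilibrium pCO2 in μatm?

KH = 10^(−1.35) = 4.467×10^-2 mol L⁻¹ atm⁻¹
pCO2 = [CO2*]/KH = 8.34×10^-6 / 4.467×10^-2 = 1.87×10^-4 atm = 187 μatm

pCO2 = 187 μatm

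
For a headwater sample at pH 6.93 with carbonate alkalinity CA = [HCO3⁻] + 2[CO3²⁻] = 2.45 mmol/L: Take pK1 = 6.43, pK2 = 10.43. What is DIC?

CA = [HCO3⁻] + 2[CO3²⁻] = (α₁ + 2α₂)·DIC
At pH 6.93: [H⁺]/K1 = 10^-0.50 = 0.31623, K2/[H⁺] = 10^-3.50 = 0.00031623
α₁ = 1/(1 + 0.31623 + 0.00031623) = 1/1.3165 = 0.7596; α₂ = α₁·K2/[H⁺] = 0.0002402
α₁ + 2α₂ = 0.7600
DIC = CA / (α₁ + 2α₂) = 2.45 / 0.7600 = 3.22 mmol/L

DIC = 3.22 mmol/L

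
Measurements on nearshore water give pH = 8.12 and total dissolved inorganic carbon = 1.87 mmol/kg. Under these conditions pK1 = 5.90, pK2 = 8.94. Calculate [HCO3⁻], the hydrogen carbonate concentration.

α₁ = 1 / (1 + [H⁺]/K1 + K2/[H⁺]) = 1 / (1 + 10^-2.22 + 10^-0.82)
   = 1 / (1 + 0.0060256 + 0.15136) = 1/1.1574 = 0.8640
[HCO3⁻] = α₁ × DIC = 0.8640 × 1.87 = 1.62 mmol/kg

[HCO3⁻] = 1.62 mmol/kg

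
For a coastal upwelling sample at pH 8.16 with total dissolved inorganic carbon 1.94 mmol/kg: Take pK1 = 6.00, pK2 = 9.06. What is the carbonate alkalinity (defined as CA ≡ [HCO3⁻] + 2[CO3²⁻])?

CA = [HCO3⁻] + 2[CO3²⁻] = (α₁ + 2α₂)·DIC
At pH 8.16: [H⁺]/K1 = 10^-2.16 = 0.0069183, K2/[H⁺] = 10^-0.90 = 0.12589
α₁ = 1/(1 + 0.0069183 + 0.12589) = 1/1.1328 = 0.8828; α₂ = α₁·K2/[H⁺] = 0.1111
α₁ + 2α₂ = 1.1050
CA = 1.1050 × 1.94 = 2.14 mmol/kg

CA = 2.14 mmol/kg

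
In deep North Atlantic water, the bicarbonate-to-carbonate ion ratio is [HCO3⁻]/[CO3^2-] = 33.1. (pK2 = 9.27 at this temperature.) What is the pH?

pH = 7.75

From K2 = [H⁺][CO3^2-]/[HCO3⁻]:  pH = pK2 − log₁₀([HCO3⁻]/[CO3^2-])
log₁₀(33.1) = +1.520
pH = 9.27 − (+1.520) = 7.75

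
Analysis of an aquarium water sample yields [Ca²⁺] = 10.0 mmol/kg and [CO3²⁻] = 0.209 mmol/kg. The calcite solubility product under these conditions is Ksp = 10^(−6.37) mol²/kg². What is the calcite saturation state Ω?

Ksp = 10^(−6.37) = 4.266×10^-7
Ω = [Ca²⁺][CO3²⁻]/Ksp = (10.0×10^-3)(0.209×10^-3) / 4.266×10^-7 = 4.90

Ω = 4.90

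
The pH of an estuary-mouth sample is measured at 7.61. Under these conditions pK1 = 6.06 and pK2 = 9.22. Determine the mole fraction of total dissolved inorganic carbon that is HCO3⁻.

α₁ = 1 / (1 + [H⁺]/K1 + K2/[H⁺]) = 1 / (1 + 10^-1.55 + 10^-1.61)
   = 1 / (1 + 0.028184 + 0.024547) = 1/1.0527 = 0.9499

α₁ = 0.950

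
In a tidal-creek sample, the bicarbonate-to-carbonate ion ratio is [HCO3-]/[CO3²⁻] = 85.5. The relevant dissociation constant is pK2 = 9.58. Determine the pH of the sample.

From K2 = [H⁺][CO3²⁻]/[HCO3-]:  pH = pK2 − log₁₀([HCO3-]/[CO3²⁻])
log₁₀(85.5) = +1.932
pH = 9.58 − (+1.932) = 7.65

pH = 7.65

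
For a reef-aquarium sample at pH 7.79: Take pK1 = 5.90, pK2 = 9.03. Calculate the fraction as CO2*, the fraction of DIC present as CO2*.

α₀ = 1 / (1 + K1/[H⁺] + K1K2/[H⁺]²) = 1 / (1 + 10^+1.89 + 10^+0.65)
   = 1 / (1 + 77.625 + 4.4668) = 1/83.092 = 0.01203

α₀ = 0.0120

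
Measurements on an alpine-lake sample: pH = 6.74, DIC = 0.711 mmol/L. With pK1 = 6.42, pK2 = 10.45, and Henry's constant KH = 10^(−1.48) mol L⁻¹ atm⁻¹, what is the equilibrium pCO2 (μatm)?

pCO2 = 6950 μatm

α₀ = 1 / (1 + K1/[H⁺] + K1K2/[H⁺]²) = 1 / (1 + 10^+0.32 + 10^-3.39)
   = 1 / (1 + 2.0893 + 0.00040738) = 1/3.0897 = 0.3237
[CO2*] = α₀ × DIC = 0.3237 × 0.711 = 0.2301 mmol/L
pCO2 = [CO2*]/KH = 2.301×10^-4 / 3.311×10^-2 = 6950 μatm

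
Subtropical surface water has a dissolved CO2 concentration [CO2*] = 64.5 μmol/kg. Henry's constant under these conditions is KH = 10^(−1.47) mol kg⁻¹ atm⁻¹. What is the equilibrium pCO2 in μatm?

KH = 10^(−1.47) = 3.388×10^-2 mol kg⁻¹ atm⁻¹
pCO2 = [CO2*]/KH = 64.5×10^-6 / 3.388×10^-2 = 1.90×10^-3 atm = 1900 μatm

pCO2 = 1900 μatm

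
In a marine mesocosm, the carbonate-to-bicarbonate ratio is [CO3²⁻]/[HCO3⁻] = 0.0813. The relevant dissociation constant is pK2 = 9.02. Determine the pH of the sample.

From K2 = [H⁺][CO3²⁻]/[HCO3⁻]:  pH = pK2 + log₁₀([CO3²⁻]/[HCO3⁻])
log₁₀(0.0813) = -1.090
pH = 9.02 + (-1.090) = 7.93

pH = 7.93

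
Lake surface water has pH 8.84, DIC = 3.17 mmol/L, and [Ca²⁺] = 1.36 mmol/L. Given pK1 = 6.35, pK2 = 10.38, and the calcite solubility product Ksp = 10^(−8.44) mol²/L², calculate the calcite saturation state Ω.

α₂ = 1 / (1 + [H⁺]/K2 + [H⁺]²/(K1K2)) = 1 / (1 + 10^+1.54 + 10^-0.95)
   = 1 / (1 + 34.674 + 0.11220) = 1/35.786 = 0.02794
[CO3²⁻] = α₂ × DIC = 0.02794 × 3.17 = 0.08858 mmol/L
Ksp = 10^(−8.44) = 3.631×10^-9
Ω = [Ca²⁺][CO3²⁻]/Ksp = (1.36×10^-3)(8.858×10^-5) / 3.631×10^-9 = 33.2

Ω = 33.2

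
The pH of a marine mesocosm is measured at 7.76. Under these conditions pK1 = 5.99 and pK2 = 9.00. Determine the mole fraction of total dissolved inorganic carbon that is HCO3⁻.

α₁ = 0.931

α₁ = 1 / (1 + [H⁺]/K1 + K2/[H⁺]) = 1 / (1 + 10^-1.77 + 10^-1.24)
   = 1 / (1 + 0.016982 + 0.057544) = 1/1.0745 = 0.9306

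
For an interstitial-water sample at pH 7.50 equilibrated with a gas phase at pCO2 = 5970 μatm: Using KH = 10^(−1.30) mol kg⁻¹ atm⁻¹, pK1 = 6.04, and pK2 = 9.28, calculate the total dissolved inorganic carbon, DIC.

DIC = 9.07 mmol/kg

[CO2*] = KH · pCO2 = 10^(−1.30) × 5970×10^-6 = 2.992×10^-4 mol/kg
α₀ = 1/(1 + K1/[H⁺] + K1K2/[H⁺]²) = 1/(1 + 10^+1.46 + 10^-0.32) = 0.03298
DIC = [CO2*]/α₀ = 2.992×10^-4 / 0.03298 = 9.07 mmol/kg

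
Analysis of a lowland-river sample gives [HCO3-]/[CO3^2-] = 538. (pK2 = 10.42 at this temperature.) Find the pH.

pH = 7.69

From K2 = [H⁺][CO3^2-]/[HCO3-]:  pH = pK2 − log₁₀([HCO3-]/[CO3^2-])
log₁₀(538) = +2.731
pH = 10.42 − (+2.731) = 7.69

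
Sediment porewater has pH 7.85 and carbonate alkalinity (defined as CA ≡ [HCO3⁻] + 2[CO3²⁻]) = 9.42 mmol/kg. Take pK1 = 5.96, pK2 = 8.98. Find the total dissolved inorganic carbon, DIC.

DIC = 8.92 mmol/kg

CA = [HCO3⁻] + 2[CO3²⁻] = (α₁ + 2α₂)·DIC
At pH 7.85: [H⁺]/K1 = 10^-1.89 = 0.012882, K2/[H⁺] = 10^-1.13 = 0.074131
α₁ = 1/(1 + 0.012882 + 0.074131) = 1/1.0870 = 0.9200; α₂ = α₁·K2/[H⁺] = 0.06820
α₁ + 2α₂ = 1.0563
DIC = CA / (α₁ + 2α₂) = 9.42 / 1.0563 = 8.92 mmol/kg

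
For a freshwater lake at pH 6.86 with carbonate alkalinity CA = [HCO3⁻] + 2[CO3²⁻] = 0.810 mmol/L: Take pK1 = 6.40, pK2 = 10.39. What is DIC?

CA = [HCO3⁻] + 2[CO3²⁻] = (α₁ + 2α₂)·DIC
At pH 6.86: [H⁺]/K1 = 10^-0.46 = 0.34674, K2/[H⁺] = 10^-3.53 = 0.00029512
α₁ = 1/(1 + 0.34674 + 0.00029512) = 1/1.3470 = 0.7424; α₂ = α₁·K2/[H⁺] = 0.0002191
α₁ + 2α₂ = 0.7428
DIC = CA / (α₁ + 2α₂) = 0.810 / 0.7428 = 1.09 mmol/L

DIC = 1.09 mmol/L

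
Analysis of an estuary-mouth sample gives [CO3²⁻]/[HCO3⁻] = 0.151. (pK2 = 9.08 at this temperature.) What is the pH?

pH = 8.26

From K2 = [H⁺][CO3²⁻]/[HCO3⁻]:  pH = pK2 + log₁₀([CO3²⁻]/[HCO3⁻])
log₁₀(0.151) = -0.821
pH = 9.08 + (-0.821) = 8.26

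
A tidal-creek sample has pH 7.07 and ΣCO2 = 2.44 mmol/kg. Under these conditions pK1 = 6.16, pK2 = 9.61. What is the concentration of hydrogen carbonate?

α₁ = 1 / (1 + [H⁺]/K1 + K2/[H⁺]) = 1 / (1 + 10^-0.91 + 10^-2.54)
   = 1 / (1 + 0.12303 + 0.0028840) = 1/1.1259 = 0.8882
[HCO3⁻] = α₁ × DIC = 0.8882 × 2.44 = 2.17 mmol/kg

[HCO3⁻] = 2.17 mmol/kg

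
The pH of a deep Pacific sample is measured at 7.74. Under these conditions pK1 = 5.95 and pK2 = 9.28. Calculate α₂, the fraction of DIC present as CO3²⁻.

α₂ = 0.0276

α₂ = 1 / (1 + [H⁺]/K2 + [H⁺]²/(K1K2)) = 1 / (1 + 10^+1.54 + 10^-0.25)
   = 1 / (1 + 34.674 + 0.56234) = 1/36.236 = 0.02760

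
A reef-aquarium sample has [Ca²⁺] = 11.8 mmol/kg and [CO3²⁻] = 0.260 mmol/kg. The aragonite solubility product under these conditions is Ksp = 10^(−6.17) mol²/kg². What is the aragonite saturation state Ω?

Ksp = 10^(−6.17) = 6.761×10^-7
Ω = [Ca²⁺][CO3²⁻]/Ksp = (11.8×10^-3)(0.260×10^-3) / 6.761×10^-7 = 4.54

Ω = 4.54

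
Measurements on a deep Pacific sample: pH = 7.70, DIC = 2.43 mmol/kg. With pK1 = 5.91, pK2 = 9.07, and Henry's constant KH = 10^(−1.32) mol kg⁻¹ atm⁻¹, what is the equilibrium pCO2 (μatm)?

pCO2 = 778 μatm

α₀ = 1 / (1 + K1/[H⁺] + K1K2/[H⁺]²) = 1 / (1 + 10^+1.79 + 10^+0.42)
   = 1 / (1 + 61.660 + 2.6303) = 1/65.290 = 0.01532
[CO2*] = α₀ × DIC = 0.01532 × 2.43 = 0.03722 mmol/kg
pCO2 = [CO2*]/KH = 3.722×10^-5 / 4.786×10^-2 = 778 μatm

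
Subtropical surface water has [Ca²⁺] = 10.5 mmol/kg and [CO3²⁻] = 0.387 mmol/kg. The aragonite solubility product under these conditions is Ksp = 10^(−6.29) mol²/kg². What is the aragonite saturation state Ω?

Ω = 7.92

Ksp = 10^(−6.29) = 5.129×10^-7
Ω = [Ca²⁺][CO3²⁻]/Ksp = (10.5×10^-3)(0.387×10^-3) / 5.129×10^-7 = 7.92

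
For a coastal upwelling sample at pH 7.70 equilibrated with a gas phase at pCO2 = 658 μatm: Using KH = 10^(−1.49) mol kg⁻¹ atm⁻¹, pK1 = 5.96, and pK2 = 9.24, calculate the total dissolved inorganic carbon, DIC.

[CO2*] = KH · pCO2 = 10^(−1.49) × 658×10^-6 = 2.129×10^-5 mol/kg
α₀ = 1/(1 + K1/[H⁺] + K1K2/[H⁺]²) = 1/(1 + 10^+1.74 + 10^+0.20) = 0.01738
DIC = [CO2*]/α₀ = 2.129×10^-5 / 0.01738 = 1.23 mmol/kg

DIC = 1.23 mmol/kg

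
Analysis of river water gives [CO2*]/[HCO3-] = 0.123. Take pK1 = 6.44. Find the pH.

From K1 = [H⁺][HCO3-]/[CO2*]:  pH = pK1 − log₁₀([CO2*]/[HCO3-])
log₁₀(0.123) = -0.910
pH = 6.44 − (-0.910) = 7.35

pH = 7.35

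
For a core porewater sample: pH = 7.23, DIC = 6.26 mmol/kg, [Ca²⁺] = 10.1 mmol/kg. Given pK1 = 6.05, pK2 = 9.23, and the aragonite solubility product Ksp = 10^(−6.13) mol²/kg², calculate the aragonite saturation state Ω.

Ω = 0.793

α₂ = 1 / (1 + [H⁺]/K2 + [H⁺]²/(K1K2)) = 1 / (1 + 10^+2.00 + 10^+0.82)
   = 1 / (1 + 100.00 + 6.6069) = 1/107.61 = 0.009293
[CO3²⁻] = α₂ × DIC = 0.009293 × 6.26 = 0.05817 mmol/kg
Ksp = 10^(−6.13) = 7.413×10^-7
Ω = [Ca²⁺][CO3²⁻]/Ksp = (10.1×10^-3)(5.817×10^-5) / 7.413×10^-7 = 0.793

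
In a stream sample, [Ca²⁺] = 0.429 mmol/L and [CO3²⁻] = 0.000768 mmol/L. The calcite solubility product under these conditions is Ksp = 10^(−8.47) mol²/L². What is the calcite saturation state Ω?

Ksp = 10^(−8.47) = 3.388×10^-9
Ω = [Ca²⁺][CO3²⁻]/Ksp = (0.429×10^-3)(0.000768×10^-3) / 3.388×10^-9 = 0.0972

Ω = 0.0972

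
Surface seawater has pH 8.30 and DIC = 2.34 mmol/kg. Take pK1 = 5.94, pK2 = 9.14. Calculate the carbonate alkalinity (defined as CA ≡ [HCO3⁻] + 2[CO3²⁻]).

CA = [HCO3⁻] + 2[CO3²⁻] = (α₁ + 2α₂)·DIC
At pH 8.30: [H⁺]/K1 = 10^-2.36 = 0.0043652, K2/[H⁺] = 10^-0.84 = 0.14454
α₁ = 1/(1 + 0.0043652 + 0.14454) = 1/1.1489 = 0.8704; α₂ = α₁·K2/[H⁺] = 0.1258
α₁ + 2α₂ = 1.1220
CA = 1.1220 × 2.34 = 2.63 mmol/kg

CA = 2.63 mmol/kg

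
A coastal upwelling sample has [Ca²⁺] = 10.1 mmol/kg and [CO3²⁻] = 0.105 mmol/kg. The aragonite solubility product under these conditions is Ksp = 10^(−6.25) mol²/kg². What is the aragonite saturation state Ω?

Ω = 1.89

Ksp = 10^(−6.25) = 5.623×10^-7
Ω = [Ca²⁺][CO3²⁻]/Ksp = (10.1×10^-3)(0.105×10^-3) / 5.623×10^-7 = 1.89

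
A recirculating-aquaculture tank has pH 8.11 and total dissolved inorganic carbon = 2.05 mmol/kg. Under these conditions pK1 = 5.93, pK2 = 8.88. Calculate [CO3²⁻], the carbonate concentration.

[CO3²⁻] = 0.296 mmol/kg

α₂ = 1 / (1 + [H⁺]/K2 + [H⁺]²/(K1K2)) = 1 / (1 + 10^+0.77 + 10^-1.41)
   = 1 / (1 + 5.8884 + 0.038905) = 1/6.9273 = 0.1444
[CO3²⁻] = α₂ × DIC = 0.1444 × 2.05 = 0.296 mmol/kg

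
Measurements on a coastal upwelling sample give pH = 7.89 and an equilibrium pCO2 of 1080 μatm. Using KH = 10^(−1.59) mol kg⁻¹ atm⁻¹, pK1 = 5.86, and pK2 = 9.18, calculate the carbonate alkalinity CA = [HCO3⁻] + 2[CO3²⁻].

[CO2*] = KH · pCO2 = 10^(−1.59) × 1080×10^-6 = 2.776×10^-5 mol/kg
α₀ = 1/(1 + K1/[H⁺] + K1K2/[H⁺]²) = 1/(1 + 10^+2.03 + 10^+0.74) = 0.008799
DIC = [CO2*]/α₀ = 2.776×10^-5 / 0.008799 = 3.155 mmol/kg
CA = (α₁ + 2α₂)·DIC = (0.9428 + 2×0.04835) × 3.155 = 3.28 mmol/kg

CA = 3.28 mmol/kg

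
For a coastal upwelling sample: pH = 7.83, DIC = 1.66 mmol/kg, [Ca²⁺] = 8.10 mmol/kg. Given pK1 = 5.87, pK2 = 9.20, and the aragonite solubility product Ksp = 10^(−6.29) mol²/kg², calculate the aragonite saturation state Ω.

Ω = 1.06

α₂ = 1 / (1 + [H⁺]/K2 + [H⁺]²/(K1K2)) = 1 / (1 + 10^+1.37 + 10^-0.59)
   = 1 / (1 + 23.442 + 0.25704) = 1/24.699 = 0.04049
[CO3²⁻] = α₂ × DIC = 0.04049 × 1.66 = 0.06721 mmol/kg
Ksp = 10^(−6.29) = 5.129×10^-7
Ω = [Ca²⁺][CO3²⁻]/Ksp = (8.10×10^-3)(6.721×10^-5) / 5.129×10^-7 = 1.06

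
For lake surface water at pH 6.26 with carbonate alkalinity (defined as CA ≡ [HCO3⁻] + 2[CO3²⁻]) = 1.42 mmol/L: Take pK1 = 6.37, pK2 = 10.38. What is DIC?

CA = [HCO3⁻] + 2[CO3²⁻] = (α₁ + 2α₂)·DIC
At pH 6.26: [H⁺]/K1 = 10^0.11 = 1.2882, K2/[H⁺] = 10^-4.12 = 7.5858×10^-5
α₁ = 1/(1 + 1.2882 + 7.5858×10^-5) = 1/2.2883 = 0.4370; α₂ = α₁·K2/[H⁺] = 3.315×10^-5
α₁ + 2α₂ = 0.4371
DIC = CA / (α₁ + 2α₂) = 1.42 / 0.4371 = 3.25 mmol/L

DIC = 3.25 mmol/L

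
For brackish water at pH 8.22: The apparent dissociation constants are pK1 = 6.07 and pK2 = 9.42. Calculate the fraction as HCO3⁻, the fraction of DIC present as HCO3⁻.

α₁ = 1 / (1 + [H⁺]/K1 + K2/[H⁺]) = 1 / (1 + 10^-2.15 + 10^-1.20)
   = 1 / (1 + 0.0070795 + 0.063096) = 1/1.0702 = 0.9344

α₁ = 0.934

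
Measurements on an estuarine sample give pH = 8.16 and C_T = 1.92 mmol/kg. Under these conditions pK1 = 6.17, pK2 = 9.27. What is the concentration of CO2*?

[CO2*] = 18.1 μmol/kg

α₀ = 1 / (1 + K1/[H⁺] + K1K2/[H⁺]²) = 1 / (1 + 10^+1.99 + 10^+0.88)
   = 1 / (1 + 97.724 + 7.5858) = 1/106.31 = 0.009406
[CO2*] = α₀ × DIC = 0.009406 × 1.92 = 0.0181 mmol/kg = 18.1 μmol/kg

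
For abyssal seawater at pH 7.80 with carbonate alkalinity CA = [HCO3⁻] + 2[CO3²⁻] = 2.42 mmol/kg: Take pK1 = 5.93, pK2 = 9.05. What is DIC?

DIC = 2.33 mmol/kg

CA = [HCO3⁻] + 2[CO3²⁻] = (α₁ + 2α₂)·DIC
At pH 7.80: [H⁺]/K1 = 10^-1.87 = 0.013490, K2/[H⁺] = 10^-1.25 = 0.056234
α₁ = 1/(1 + 0.013490 + 0.056234) = 1/1.0697 = 0.9348; α₂ = α₁·K2/[H⁺] = 0.05257
α₁ + 2α₂ = 1.0400
DIC = CA / (α₁ + 2α₂) = 2.42 / 1.0400 = 2.33 mmol/kg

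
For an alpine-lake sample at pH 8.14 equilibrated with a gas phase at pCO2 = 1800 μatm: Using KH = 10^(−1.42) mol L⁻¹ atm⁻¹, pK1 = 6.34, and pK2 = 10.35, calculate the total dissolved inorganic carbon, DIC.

[CO2*] = KH · pCO2 = 10^(−1.42) × 1800×10^-6 = 6.843×10^-5 mol/L
α₀ = 1/(1 + K1/[H⁺] + K1K2/[H⁺]²) = 1/(1 + 10^+1.80 + 10^-0.41) = 0.01551
DIC = [CO2*]/α₀ = 6.843×10^-5 / 0.01551 = 4.41 mmol/L

DIC = 4.41 mmol/L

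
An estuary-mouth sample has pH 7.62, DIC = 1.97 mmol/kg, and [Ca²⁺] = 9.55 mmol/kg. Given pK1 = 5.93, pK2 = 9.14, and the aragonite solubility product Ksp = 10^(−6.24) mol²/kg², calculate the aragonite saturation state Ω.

Ω = 0.940

α₂ = 1 / (1 + [H⁺]/K2 + [H⁺]²/(K1K2)) = 1 / (1 + 10^+1.52 + 10^-0.17)
   = 1 / (1 + 33.113 + 0.67608) = 1/34.789 = 0.02874
[CO3²⁻] = α₂ × DIC = 0.02874 × 1.97 = 0.05663 mmol/kg
Ksp = 10^(−6.24) = 5.754×10^-7
Ω = [Ca²⁺][CO3²⁻]/Ksp = (9.55×10^-3)(5.663×10^-5) / 5.754×10^-7 = 0.940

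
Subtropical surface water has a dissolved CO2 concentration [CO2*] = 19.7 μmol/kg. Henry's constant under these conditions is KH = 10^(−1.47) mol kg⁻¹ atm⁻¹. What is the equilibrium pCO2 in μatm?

KH = 10^(−1.47) = 3.388×10^-2 mol kg⁻¹ atm⁻¹
pCO2 = [CO2*]/KH = 19.7×10^-6 / 3.388×10^-2 = 5.81×10^-4 atm = 581 μatm

pCO2 = 581 μatm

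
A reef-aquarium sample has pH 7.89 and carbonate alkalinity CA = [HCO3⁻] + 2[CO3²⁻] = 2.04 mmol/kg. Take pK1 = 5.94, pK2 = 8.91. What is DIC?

DIC = 1.90 mmol/kg

CA = [HCO3⁻] + 2[CO3²⁻] = (α₁ + 2α₂)·DIC
At pH 7.89: [H⁺]/K1 = 10^-1.95 = 0.011220, K2/[H⁺] = 10^-1.02 = 0.095499
α₁ = 1/(1 + 0.011220 + 0.095499) = 1/1.1067 = 0.9036; α₂ = α₁·K2/[H⁺] = 0.08629
α₁ + 2α₂ = 1.0762
DIC = CA / (α₁ + 2α₂) = 2.04 / 1.0762 = 1.90 mmol/kg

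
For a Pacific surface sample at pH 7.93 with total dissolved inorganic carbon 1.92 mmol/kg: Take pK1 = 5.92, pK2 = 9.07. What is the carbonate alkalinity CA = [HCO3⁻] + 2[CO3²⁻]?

CA = [HCO3⁻] + 2[CO3²⁻] = (α₁ + 2α₂)·DIC
At pH 7.93: [H⁺]/K1 = 10^-2.01 = 0.0097724, K2/[H⁺] = 10^-1.14 = 0.072444
α₁ = 1/(1 + 0.0097724 + 0.072444) = 1/1.0822 = 0.9240; α₂ = α₁·K2/[H⁺] = 0.06694
α₁ + 2α₂ = 1.0579
CA = 1.0579 × 1.92 = 2.03 mmol/kg

CA = 2.03 mmol/kg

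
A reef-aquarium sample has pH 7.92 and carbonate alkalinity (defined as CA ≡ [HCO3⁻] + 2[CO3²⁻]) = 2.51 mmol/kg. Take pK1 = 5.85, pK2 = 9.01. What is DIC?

DIC = 2.35 mmol/kg

CA = [HCO3⁻] + 2[CO3²⁻] = (α₁ + 2α₂)·DIC
At pH 7.92: [H⁺]/K1 = 10^-2.07 = 0.0085114, K2/[H⁺] = 10^-1.09 = 0.081283
α₁ = 1/(1 + 0.0085114 + 0.081283) = 1/1.0898 = 0.9176; α₂ = α₁·K2/[H⁺] = 0.07459
α₁ + 2α₂ = 1.0668
DIC = CA / (α₁ + 2α₂) = 2.51 / 1.0668 = 2.35 mmol/kg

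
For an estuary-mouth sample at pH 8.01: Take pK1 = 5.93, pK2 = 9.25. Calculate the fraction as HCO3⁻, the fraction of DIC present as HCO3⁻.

α₁ = 1 / (1 + [H⁺]/K1 + K2/[H⁺]) = 1 / (1 + 10^-2.08 + 10^-1.24)
   = 1 / (1 + 0.0083176 + 0.057544) = 1/1.0659 = 0.9382

α₁ = 0.938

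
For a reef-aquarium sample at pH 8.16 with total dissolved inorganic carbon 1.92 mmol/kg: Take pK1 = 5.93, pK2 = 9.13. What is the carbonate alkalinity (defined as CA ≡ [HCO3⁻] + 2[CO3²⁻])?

CA = [HCO3⁻] + 2[CO3²⁻] = (α₁ + 2α₂)·DIC
At pH 8.16: [H⁺]/K1 = 10^-2.23 = 0.0058884, K2/[H⁺] = 10^-0.97 = 0.10715
α₁ = 1/(1 + 0.0058884 + 0.10715) = 1/1.1130 = 0.8984; α₂ = α₁·K2/[H⁺] = 0.09627
α₁ + 2α₂ = 1.0910
CA = 1.0910 × 1.92 = 2.09 mmol/kg

CA = 2.09 mmol/kg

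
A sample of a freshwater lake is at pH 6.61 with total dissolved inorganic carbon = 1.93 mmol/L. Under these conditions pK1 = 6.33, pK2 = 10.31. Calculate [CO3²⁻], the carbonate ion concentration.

[CO3²⁻] = 0.253 μmol/L

α₂ = 1 / (1 + [H⁺]/K2 + [H⁺]²/(K1K2)) = 1 / (1 + 10^+3.70 + 10^+3.42)
   = 1 / (1 + 5011.9 + 2630.3) = 1/7643.1 = 0.0001308
[CO3²⁻] = α₂ × DIC = 0.0001308 × 1.93 = 0.000253 mmol/L = 0.253 μmol/L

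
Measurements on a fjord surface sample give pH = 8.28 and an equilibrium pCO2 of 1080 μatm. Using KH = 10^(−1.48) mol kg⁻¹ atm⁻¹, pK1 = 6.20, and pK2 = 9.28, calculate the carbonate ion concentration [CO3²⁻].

[CO2*] = KH · pCO2 = 10^(−1.48) × 1080×10^-6 = 3.576×10^-5 mol/kg
α₀ = 1/(1 + K1/[H⁺] + K1K2/[H⁺]²) = 1/(1 + 10^+2.08 + 10^+1.08) = 0.007505
DIC = [CO2*]/α₀ = 3.576×10^-5 / 0.007505 = 4.765 mmol/kg
[CO3²⁻] = α₂·DIC; α₂ = 0.09023, so [CO3²⁻] = 0.09023 × 4.765 = 0.430 mmol/kg

[CO3²⁻] = 0.430 mmol/kg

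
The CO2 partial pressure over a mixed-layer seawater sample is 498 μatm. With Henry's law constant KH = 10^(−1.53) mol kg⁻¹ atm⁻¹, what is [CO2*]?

[CO2*] = 14.7 μmol/kg

KH = 10^(−1.53) = 2.951×10^-2 mol kg⁻¹ atm⁻¹
[CO2*] = KH · pCO2 = 2.951×10^-2 × 498×10^-6 atm = 1.47×10^-5 mol/kg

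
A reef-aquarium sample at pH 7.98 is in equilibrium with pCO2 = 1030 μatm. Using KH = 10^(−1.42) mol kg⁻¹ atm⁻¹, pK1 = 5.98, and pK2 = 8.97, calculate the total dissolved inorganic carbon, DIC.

DIC = 4.36 mmol/kg

[CO2*] = KH · pCO2 = 10^(−1.42) × 1030×10^-6 = 3.916×10^-5 mol/kg
α₀ = 1/(1 + K1/[H⁺] + K1K2/[H⁺]²) = 1/(1 + 10^+2.00 + 10^+1.01) = 0.008990
DIC = [CO2*]/α₀ = 3.916×10^-5 / 0.008990 = 4.36 mmol/kg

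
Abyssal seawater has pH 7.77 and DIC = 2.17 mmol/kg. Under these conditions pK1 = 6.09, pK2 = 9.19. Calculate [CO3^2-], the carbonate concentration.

α₂ = 1 / (1 + [H⁺]/K2 + [H⁺]²/(K1K2)) = 1 / (1 + 10^+1.42 + 10^-0.26)
   = 1 / (1 + 26.303 + 0.54954) = 1/27.852 = 0.03590
[CO3²⁻] = α₂ × DIC = 0.03590 × 2.17 = 0.0779 mmol/kg

[CO3²⁻] = 0.0779 mmol/kg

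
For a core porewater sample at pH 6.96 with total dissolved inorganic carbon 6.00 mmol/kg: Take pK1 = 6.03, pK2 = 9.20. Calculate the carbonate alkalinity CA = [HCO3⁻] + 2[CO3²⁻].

CA = [HCO3⁻] + 2[CO3²⁻] = (α₁ + 2α₂)·DIC
At pH 6.96: [H⁺]/K1 = 10^-0.93 = 0.11749, K2/[H⁺] = 10^-2.24 = 0.0057544
α₁ = 1/(1 + 0.11749 + 0.0057544) = 1/1.1232 = 0.8903; α₂ = α₁·K2/[H⁺] = 0.005123
α₁ + 2α₂ = 0.9005
CA = 0.9005 × 6.00 = 5.40 mmol/kg

CA = 5.40 mmol/kg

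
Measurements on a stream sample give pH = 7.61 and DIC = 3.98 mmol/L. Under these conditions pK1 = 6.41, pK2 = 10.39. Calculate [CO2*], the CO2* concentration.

α₀ = 1 / (1 + K1/[H⁺] + K1K2/[H⁺]²) = 1 / (1 + 10^+1.20 + 10^-1.58)
   = 1 / (1 + 15.849 + 0.026303) = 1/16.875 = 0.05926
[CO2*] = α₀ × DIC = 0.05926 × 3.98 = 0.236 mmol/L

[CO2*] = 0.236 mmol/L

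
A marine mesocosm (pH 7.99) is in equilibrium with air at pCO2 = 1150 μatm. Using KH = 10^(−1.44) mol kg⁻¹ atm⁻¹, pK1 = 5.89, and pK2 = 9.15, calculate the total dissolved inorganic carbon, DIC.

[CO2*] = KH · pCO2 = 10^(−1.44) × 1150×10^-6 = 4.175×10^-5 mol/kg
α₀ = 1/(1 + K1/[H⁺] + K1K2/[H⁺]²) = 1/(1 + 10^+2.10 + 10^+0.94) = 0.007375
DIC = [CO2*]/α₀ = 4.175×10^-5 / 0.007375 = 5.66 mmol/kg

DIC = 5.66 mmol/kg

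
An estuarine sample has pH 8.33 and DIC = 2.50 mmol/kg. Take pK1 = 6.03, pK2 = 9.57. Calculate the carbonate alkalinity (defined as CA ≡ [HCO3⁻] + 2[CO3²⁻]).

CA = [HCO3⁻] + 2[CO3²⁻] = (α₁ + 2α₂)·DIC
At pH 8.33: [H⁺]/K1 = 10^-2.30 = 0.0050119, K2/[H⁺] = 10^-1.24 = 0.057544
α₁ = 1/(1 + 0.0050119 + 0.057544) = 1/1.0626 = 0.9411; α₂ = α₁·K2/[H⁺] = 0.05416
α₁ + 2α₂ = 1.0494
CA = 1.0494 × 2.50 = 2.62 mmol/kg

CA = 2.62 mmol/kg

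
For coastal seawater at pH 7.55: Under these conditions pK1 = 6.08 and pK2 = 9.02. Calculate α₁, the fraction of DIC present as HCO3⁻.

α₁ = 1 / (1 + [H⁺]/K1 + K2/[H⁺]) = 1 / (1 + 10^-1.47 + 10^-1.47)
   = 1 / (1 + 0.033884 + 0.033884) = 1/1.0678 = 0.9365

α₁ = 0.937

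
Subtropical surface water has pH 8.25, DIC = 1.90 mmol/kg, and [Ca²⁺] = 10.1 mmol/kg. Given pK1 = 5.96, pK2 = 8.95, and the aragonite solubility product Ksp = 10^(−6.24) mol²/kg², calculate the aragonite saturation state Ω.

Ω = 5.52

α₂ = 1 / (1 + [H⁺]/K2 + [H⁺]²/(K1K2)) = 1 / (1 + 10^+0.70 + 10^-1.59)
   = 1 / (1 + 5.0119 + 0.025704) = 1/6.0376 = 0.1656
[CO3²⁻] = α₂ × DIC = 0.1656 × 1.90 = 0.3147 mmol/kg
Ksp = 10^(−6.24) = 5.754×10^-7
Ω = [Ca²⁺][CO3²⁻]/Ksp = (10.1×10^-3)(3.147×10^-4) / 5.754×10^-7 = 5.52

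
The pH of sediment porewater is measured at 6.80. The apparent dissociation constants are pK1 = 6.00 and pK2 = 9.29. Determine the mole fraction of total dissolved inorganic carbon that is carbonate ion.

α₂ = 1 / (1 + [H⁺]/K2 + [H⁺]²/(K1K2)) = 1 / (1 + 10^+2.49 + 10^+1.69)
   = 1 / (1 + 309.03 + 48.978) = 1/359.01 = 0.002785

α₂ = 0.00279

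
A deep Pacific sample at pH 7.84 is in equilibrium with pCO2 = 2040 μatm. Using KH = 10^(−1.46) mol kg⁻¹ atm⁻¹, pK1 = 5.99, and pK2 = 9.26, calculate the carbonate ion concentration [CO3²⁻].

[CO3²⁻] = 0.190 mmol/kg

[CO2*] = KH · pCO2 = 10^(−1.46) × 2040×10^-6 = 7.073×10^-5 mol/kg
α₀ = 1/(1 + K1/[H⁺] + K1K2/[H⁺]²) = 1/(1 + 10^+1.85 + 10^+0.43) = 0.01343
DIC = [CO2*]/α₀ = 7.073×10^-5 / 0.01343 = 5.269 mmol/kg
[CO3²⁻] = α₂·DIC; α₂ = 0.03613, so [CO3²⁻] = 0.03613 × 5.269 = 0.190 mmol/kg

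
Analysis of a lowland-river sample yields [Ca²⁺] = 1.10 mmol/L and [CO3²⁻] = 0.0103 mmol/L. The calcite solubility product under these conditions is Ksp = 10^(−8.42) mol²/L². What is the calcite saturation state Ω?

Ksp = 10^(−8.42) = 3.802×10^-9
Ω = [Ca²⁺][CO3²⁻]/Ksp = (1.10×10^-3)(0.0103×10^-3) / 3.802×10^-9 = 2.98

Ω = 2.98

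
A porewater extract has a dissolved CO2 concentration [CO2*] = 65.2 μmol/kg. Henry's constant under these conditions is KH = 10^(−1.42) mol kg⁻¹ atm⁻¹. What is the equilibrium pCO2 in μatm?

pCO2 = 1710 μatm

KH = 10^(−1.42) = 3.802×10^-2 mol kg⁻¹ atm⁻¹
pCO2 = [CO2*]/KH = 65.2×10^-6 / 3.802×10^-2 = 1.71×10^-3 atm = 1710 μatm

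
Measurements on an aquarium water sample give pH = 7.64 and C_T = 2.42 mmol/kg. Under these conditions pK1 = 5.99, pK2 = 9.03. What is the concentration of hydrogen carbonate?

[HCO3⁻] = 2.28 mmol/kg

α₁ = 1 / (1 + [H⁺]/K1 + K2/[H⁺]) = 1 / (1 + 10^-1.65 + 10^-1.39)
   = 1 / (1 + 0.022387 + 0.040738) = 1/1.0631 = 0.9406
[HCO3⁻] = α₁ × DIC = 0.9406 × 2.42 = 2.28 mmol/kg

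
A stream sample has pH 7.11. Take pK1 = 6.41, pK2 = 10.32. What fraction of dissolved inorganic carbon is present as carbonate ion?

α₂ = 0.000514

α₂ = 1 / (1 + [H⁺]/K2 + [H⁺]²/(K1K2)) = 1 / (1 + 10^+3.21 + 10^+2.51)
   = 1 / (1 + 1621.8 + 323.59) = 1/1946.4 = 0.0005138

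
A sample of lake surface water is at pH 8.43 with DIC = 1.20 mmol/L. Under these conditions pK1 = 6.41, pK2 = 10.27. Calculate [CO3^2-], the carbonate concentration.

α₂ = 1 / (1 + [H⁺]/K2 + [H⁺]²/(K1K2)) = 1 / (1 + 10^+1.84 + 10^-0.18)
   = 1 / (1 + 69.183 + 0.66069) = 1/70.844 = 0.01412
[CO3²⁻] = α₂ × DIC = 0.01412 × 1.20 = 0.0169 mmol/L = 16.9 μmol/L

[CO3²⁻] = 16.9 μmol/L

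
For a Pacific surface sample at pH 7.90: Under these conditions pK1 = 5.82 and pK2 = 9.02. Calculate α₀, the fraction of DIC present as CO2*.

α₀ = 0.00767

α₀ = 1 / (1 + K1/[H⁺] + K1K2/[H⁺]²) = 1 / (1 + 10^+2.08 + 10^+0.96)
   = 1 / (1 + 120.23 + 9.1201) = 1/130.35 = 0.007672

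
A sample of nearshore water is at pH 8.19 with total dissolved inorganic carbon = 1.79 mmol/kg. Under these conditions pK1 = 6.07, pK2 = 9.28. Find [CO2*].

α₀ = 1 / (1 + K1/[H⁺] + K1K2/[H⁺]²) = 1 / (1 + 10^+2.12 + 10^+1.03)
   = 1 / (1 + 131.83 + 10.715) = 1/143.54 = 0.006967
[CO2*] = α₀ × DIC = 0.006967 × 1.79 = 0.0125 mmol/kg = 12.5 μmol/kg

[CO2*] = 12.5 μmol/kg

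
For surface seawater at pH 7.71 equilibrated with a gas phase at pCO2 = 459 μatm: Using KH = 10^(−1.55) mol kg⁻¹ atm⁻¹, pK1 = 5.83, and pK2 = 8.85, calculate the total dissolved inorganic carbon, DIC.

[CO2*] = KH · pCO2 = 10^(−1.55) × 459×10^-6 = 1.294×10^-5 mol/kg
α₀ = 1/(1 + K1/[H⁺] + K1K2/[H⁺]²) = 1/(1 + 10^+1.88 + 10^+0.74) = 0.01214
DIC = [CO2*]/α₀ = 1.294×10^-5 / 0.01214 = 1.07 mmol/kg

DIC = 1.07 mmol/kg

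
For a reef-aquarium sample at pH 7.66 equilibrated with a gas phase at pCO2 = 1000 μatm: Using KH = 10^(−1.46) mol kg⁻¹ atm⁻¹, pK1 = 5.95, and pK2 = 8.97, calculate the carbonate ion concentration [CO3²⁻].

[CO3²⁻] = 0.0871 mmol/kg

[CO2*] = KH · pCO2 = 10^(−1.46) × 1000×10^-6 = 3.467×10^-5 mol/kg
α₀ = 1/(1 + K1/[H⁺] + K1K2/[H⁺]²) = 1/(1 + 10^+1.71 + 10^+0.40) = 0.01825
DIC = [CO2*]/α₀ = 3.467×10^-5 / 0.01825 = 1.900 mmol/kg
[CO3²⁻] = α₂·DIC; α₂ = 0.04584, so [CO3²⁻] = 0.04584 × 1.900 = 0.0871 mmol/kg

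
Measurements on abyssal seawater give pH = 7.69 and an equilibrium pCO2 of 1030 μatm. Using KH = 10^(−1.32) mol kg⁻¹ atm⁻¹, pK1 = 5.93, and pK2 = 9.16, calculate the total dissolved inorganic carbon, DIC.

[CO2*] = KH · pCO2 = 10^(−1.32) × 1030×10^-6 = 4.930×10^-5 mol/kg
α₀ = 1/(1 + K1/[H⁺] + K1K2/[H⁺]²) = 1/(1 + 10^+1.76 + 10^+0.29) = 0.01653
DIC = [CO2*]/α₀ = 4.930×10^-5 / 0.01653 = 2.98 mmol/kg

DIC = 2.98 mmol/kg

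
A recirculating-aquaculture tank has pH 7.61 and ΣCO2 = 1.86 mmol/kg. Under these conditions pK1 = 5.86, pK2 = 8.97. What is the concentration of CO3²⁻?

[CO3²⁻] = 0.0765 mmol/kg

α₂ = 1 / (1 + [H⁺]/K2 + [H⁺]²/(K1K2)) = 1 / (1 + 10^+1.36 + 10^-0.39)
   = 1 / (1 + 22.909 + 0.40738) = 1/24.316 = 0.04113
[CO3²⁻] = α₂ × DIC = 0.04113 × 1.86 = 0.0765 mmol/kg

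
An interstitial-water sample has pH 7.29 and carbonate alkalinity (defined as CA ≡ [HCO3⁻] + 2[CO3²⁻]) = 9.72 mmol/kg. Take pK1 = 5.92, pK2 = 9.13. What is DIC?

DIC = 9.99 mmol/kg

CA = [HCO3⁻] + 2[CO3²⁻] = (α₁ + 2α₂)·DIC
At pH 7.29: [H⁺]/K1 = 10^-1.37 = 0.042658, K2/[H⁺] = 10^-1.84 = 0.014454
α₁ = 1/(1 + 0.042658 + 0.014454) = 1/1.0571 = 0.9460; α₂ = α₁·K2/[H⁺] = 0.01367
α₁ + 2α₂ = 0.9733
DIC = CA / (α₁ + 2α₂) = 9.72 / 0.9733 = 9.99 mmol/kg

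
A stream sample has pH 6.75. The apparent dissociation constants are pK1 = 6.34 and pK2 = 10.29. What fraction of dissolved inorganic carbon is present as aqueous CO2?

α₀ = 1 / (1 + K1/[H⁺] + K1K2/[H⁺]²) = 1 / (1 + 10^+0.41 + 10^-3.13)
   = 1 / (1 + 2.5704 + 0.00074131) = 1/3.5711 = 0.2800

α₀ = 0.280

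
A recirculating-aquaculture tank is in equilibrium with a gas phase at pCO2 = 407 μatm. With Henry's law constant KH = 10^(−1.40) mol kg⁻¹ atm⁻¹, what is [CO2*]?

[CO2*] = 16.2 μmol/kg

KH = 10^(−1.40) = 3.981×10^-2 mol kg⁻¹ atm⁻¹
[CO2*] = KH · pCO2 = 3.981×10^-2 × 407×10^-6 atm = 1.62×10^-5 mol/kg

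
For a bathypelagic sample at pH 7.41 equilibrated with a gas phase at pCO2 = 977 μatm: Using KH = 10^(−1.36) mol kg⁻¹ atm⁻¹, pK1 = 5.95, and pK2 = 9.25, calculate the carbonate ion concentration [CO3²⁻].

[CO3²⁻] = 17.8 μmol/kg

[CO2*] = KH · pCO2 = 10^(−1.36) × 977×10^-6 = 4.265×10^-5 mol/kg
α₀ = 1/(1 + K1/[H⁺] + K1K2/[H⁺]²) = 1/(1 + 10^+1.46 + 10^-0.38) = 0.03305
DIC = [CO2*]/α₀ = 4.265×10^-5 / 0.03305 = 1.290 mmol/kg
[CO3²⁻] = α₂·DIC; α₂ = 0.01378, so [CO3²⁻] = 0.01378 × 1.290 = 0.0178 mmol/kg = 17.8 μmol/kg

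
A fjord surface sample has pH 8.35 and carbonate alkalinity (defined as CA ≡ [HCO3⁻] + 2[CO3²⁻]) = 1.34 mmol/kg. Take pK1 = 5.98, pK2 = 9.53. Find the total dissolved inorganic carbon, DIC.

DIC = 1.27 mmol/kg

CA = [HCO3⁻] + 2[CO3²⁻] = (α₁ + 2α₂)·DIC
At pH 8.35: [H⁺]/K1 = 10^-2.37 = 0.0042658, K2/[H⁺] = 10^-1.18 = 0.066069
α₁ = 1/(1 + 0.0042658 + 0.066069) = 1/1.0703 = 0.9343; α₂ = α₁·K2/[H⁺] = 0.06173
α₁ + 2α₂ = 1.0577
DIC = CA / (α₁ + 2α₂) = 1.34 / 1.0577 = 1.27 mmol/kg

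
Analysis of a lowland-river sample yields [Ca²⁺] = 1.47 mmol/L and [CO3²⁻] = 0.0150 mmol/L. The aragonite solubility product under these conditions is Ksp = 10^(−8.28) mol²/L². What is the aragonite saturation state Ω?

Ksp = 10^(−8.28) = 5.248×10^-9
Ω = [Ca²⁺][CO3²⁻]/Ksp = (1.47×10^-3)(0.0150×10^-3) / 5.248×10^-9 = 4.20

Ω = 4.20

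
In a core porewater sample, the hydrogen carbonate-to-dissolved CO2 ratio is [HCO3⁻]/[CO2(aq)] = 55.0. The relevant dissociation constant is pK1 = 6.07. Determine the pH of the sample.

pH = 7.81

From K1 = [H⁺][HCO3⁻]/[CO2(aq)]:  pH = pK1 + log₁₀([HCO3⁻]/[CO2(aq)])
log₁₀(55.0) = +1.740
pH = 6.07 + (+1.740) = 7.81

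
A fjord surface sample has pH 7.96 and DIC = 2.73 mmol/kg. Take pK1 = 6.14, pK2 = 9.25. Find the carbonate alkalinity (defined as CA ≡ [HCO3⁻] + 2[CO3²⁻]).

CA = [HCO3⁻] + 2[CO3²⁻] = (α₁ + 2α₂)·DIC
At pH 7.96: [H⁺]/K1 = 10^-1.82 = 0.015136, K2/[H⁺] = 10^-1.29 = 0.051286
α₁ = 1/(1 + 0.015136 + 0.051286) = 1/1.0664 = 0.9377; α₂ = α₁·K2/[H⁺] = 0.04809
α₁ + 2α₂ = 1.0339
CA = 1.0339 × 2.73 = 2.82 mmol/kg

CA = 2.82 mmol/kg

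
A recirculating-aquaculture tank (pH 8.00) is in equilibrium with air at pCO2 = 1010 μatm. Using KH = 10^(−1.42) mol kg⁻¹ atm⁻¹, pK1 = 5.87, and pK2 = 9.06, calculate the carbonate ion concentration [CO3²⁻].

[CO3²⁻] = 0.451 mmol/kg

[CO2*] = KH · pCO2 = 10^(−1.42) × 1010×10^-6 = 3.840×10^-5 mol/kg
α₀ = 1/(1 + K1/[H⁺] + K1K2/[H⁺]²) = 1/(1 + 10^+2.13 + 10^+1.07) = 0.006773
DIC = [CO2*]/α₀ = 3.840×10^-5 / 0.006773 = 5.669 mmol/kg
[CO3²⁻] = α₂·DIC; α₂ = 0.07958, so [CO3²⁻] = 0.07958 × 5.669 = 0.451 mmol/kg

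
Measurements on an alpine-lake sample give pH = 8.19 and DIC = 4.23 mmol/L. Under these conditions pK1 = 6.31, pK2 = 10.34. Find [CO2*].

[CO2*] = 0.0547 mmol/L

α₀ = 1 / (1 + K1/[H⁺] + K1K2/[H⁺]²) = 1 / (1 + 10^+1.88 + 10^-0.27)
   = 1 / (1 + 75.858 + 0.53703) = 1/77.395 = 0.01292
[CO2*] = α₀ × DIC = 0.01292 × 4.23 = 0.0547 mmol/L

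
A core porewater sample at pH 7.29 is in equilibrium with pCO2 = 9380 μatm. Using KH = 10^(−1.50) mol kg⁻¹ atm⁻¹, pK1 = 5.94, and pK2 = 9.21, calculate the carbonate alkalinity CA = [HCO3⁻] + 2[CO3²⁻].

CA = 6.80 mmol/kg

[CO2*] = KH · pCO2 = 10^(−1.50) × 9380×10^-6 = 2.966×10^-4 mol/kg
α₀ = 1/(1 + K1/[H⁺] + K1K2/[H⁺]²) = 1/(1 + 10^+1.35 + 10^-0.57) = 0.04227
DIC = [CO2*]/α₀ = 2.966×10^-4 / 0.04227 = 7.017 mmol/kg
CA = (α₁ + 2α₂)·DIC = (0.9464 + 2×0.01138) × 7.017 = 6.80 mmol/kg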